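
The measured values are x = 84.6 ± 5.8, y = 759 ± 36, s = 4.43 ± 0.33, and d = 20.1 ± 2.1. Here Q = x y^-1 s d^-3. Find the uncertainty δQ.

Each factor contributes (exponent × relative error)² to (δQ/Q)²:
  (1·δx/x)² = (1×0.0686)² = 0.00470;  (-1·δy/y)² = (-1×0.0474)² = 0.00225;  (1·δs/s)² = (1×0.0745)² = 0.00555;  (-3·δd/d)² = (-3×0.104)² = 0.0982
δQ/Q = √(0.111) = 0.333
Q = 6.08e-05, so δQ = 0.333 × 6.08e-05 = 2.02e-05.

2.02e-05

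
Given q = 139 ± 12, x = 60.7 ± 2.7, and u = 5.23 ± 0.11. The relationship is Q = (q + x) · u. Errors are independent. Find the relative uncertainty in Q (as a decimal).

Let w = q + x = 200. δw = √(δq² + δx²) = √(144 + 7.29) = 12.3, so δw/w = 0.0616.
Q is then a monomial in w, u:
δQ/Q = √((δw/w)² + (1·δu/u)²) = √(0.00379 + 0.000442) = 0.0651

0.0651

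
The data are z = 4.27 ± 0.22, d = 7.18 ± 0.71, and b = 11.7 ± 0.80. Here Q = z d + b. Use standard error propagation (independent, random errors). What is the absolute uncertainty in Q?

Let p = z·d = 30.7. δp/p = √((1·δz/z)² + (1·δd/d)²) = √(0.00265 + 0.00978) = 0.112, so δp = 3.42.
Q = p + b: δQ = √(δp² + δb²) = √(11.7 + 0.640) = 3.51

3.51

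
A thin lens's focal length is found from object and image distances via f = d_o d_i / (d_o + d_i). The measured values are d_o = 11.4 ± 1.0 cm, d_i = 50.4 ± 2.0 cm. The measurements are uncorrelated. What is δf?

0.669 cm

∂f/∂d_o = (d_i/(d_o+d_i))² = 0.665;  ∂f/∂d_i = (d_o/(d_o+d_i))² = 0.0340
δf = √((∂f/∂d_o · δd_o)² + (∂f/∂d_i · δd_i)²) = √(0.442 + 0.00463) = 0.669 cm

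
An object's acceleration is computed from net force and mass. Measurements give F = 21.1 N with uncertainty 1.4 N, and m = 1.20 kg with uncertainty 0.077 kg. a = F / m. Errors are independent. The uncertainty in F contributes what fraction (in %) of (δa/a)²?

51.7%

(δa/a)² = (1·δF/F)² + (-1·δm/m)²
  F term: (1×0.0664)² = 0.00440
  m term: (-1×0.0642)² = 0.00412
Total = 0.00852. Share from F = 0.00440/0.00852 = 0.517.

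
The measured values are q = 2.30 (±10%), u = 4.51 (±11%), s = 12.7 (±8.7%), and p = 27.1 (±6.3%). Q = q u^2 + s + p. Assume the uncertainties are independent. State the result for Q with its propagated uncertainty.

Let w = q·u^2 = 46.8. δw/w = √((1·δq/q)² + (2·δu/u)²) = √(0.0100 + 0.0484) = 0.242, so δw = 11.3.
Q = w + s + p: δQ = √(δw² + δs² + δp²) = √(128 + 1.22 + 2.91) = 11.5
Q = 86.6.

86.6 ± 11.5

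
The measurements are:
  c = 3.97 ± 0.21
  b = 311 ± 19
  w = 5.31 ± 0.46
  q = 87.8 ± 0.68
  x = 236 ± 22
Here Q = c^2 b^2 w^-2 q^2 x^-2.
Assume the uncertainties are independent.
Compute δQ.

Since Q is a product/quotient, work with relative uncertainties:
  (2·δc/c)² = (2×0.0529)² = 0.0112;  (2·δb/b)² = (2×0.0611)² = 0.0149;  (-2·δw/w)² = (-2×0.0866)² = 0.0300;  (2·δq/q)² = (2×0.00774)² = 0.000240;  (-2·δx/x)² = (-2×0.0932)² = 0.0348
δQ/Q = √(0.0911) = 0.302
Q = 7480, so δQ = 0.302 × 7480 = 2260.

2260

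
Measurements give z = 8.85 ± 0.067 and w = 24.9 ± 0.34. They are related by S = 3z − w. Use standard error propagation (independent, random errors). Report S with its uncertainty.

1.65 ± 0.395

S is a linear combination, so absolute uncertainties add in quadrature:
  (3·δz)² = 0.0404;  (δw)² = 0.116
δS = √(0.156) = 0.395
S = 1.65.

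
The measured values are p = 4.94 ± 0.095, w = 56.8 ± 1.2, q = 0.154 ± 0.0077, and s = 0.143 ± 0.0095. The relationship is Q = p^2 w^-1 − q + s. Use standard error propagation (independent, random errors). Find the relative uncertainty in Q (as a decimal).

Let h = p^2·w^-1 = 0.430. δh/h = √((2·δp/p)² + (-1·δw/w)²) = √(0.00148 + 0.000446) = 0.0439, so δh = 0.0189.
Q = h − q + s: δQ = √(δh² + δq² + δs²) = √(0.000355 + 5.93e-05 + 9.02e-05) = 0.0225
Q = 0.419, so δQ/Q = 0.0225/0.419 = 0.0537.

0.0537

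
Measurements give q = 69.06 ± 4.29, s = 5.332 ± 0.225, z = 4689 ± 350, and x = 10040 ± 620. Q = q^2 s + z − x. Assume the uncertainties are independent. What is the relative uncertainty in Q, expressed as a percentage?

Let p = q^2·s = 25430. δp/p = √((2·δq/q)² + (1·δs/s)²) = √(0.0154 + 0.00178) = 0.131, so δp = 3340.
Q = p + z − x: δQ = √(δp² + δz² + δx²) = √(1.11e+07 + 1.22e+05 + 3.84e+05) = 3410
Q = 20080, so δQ/Q = 3410/20080 = 0.170.

17.0%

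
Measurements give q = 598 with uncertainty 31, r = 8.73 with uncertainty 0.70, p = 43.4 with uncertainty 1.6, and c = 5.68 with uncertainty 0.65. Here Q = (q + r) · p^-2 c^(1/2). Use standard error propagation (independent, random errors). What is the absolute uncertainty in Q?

0.0817

Let u = q + r = 607. δu = √(δq² + δr²) = √(961 + 0.490) = 31.0, so δu/u = 0.0511.
Q is then a monomial in u, p, c:
δQ/Q = √((δu/u)² + (-2·δp/p)² + (½·δc/c)²) = √(0.00261 + 0.00544 + 0.00327) = 0.106
Q = 0.768, so δQ = 0.106 × 0.768 = 0.0817.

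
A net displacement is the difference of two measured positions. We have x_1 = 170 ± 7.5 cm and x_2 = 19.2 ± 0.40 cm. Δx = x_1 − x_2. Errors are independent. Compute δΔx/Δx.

Δx is a linear combination, so absolute uncertainties add in quadrature:
  (δx_1)² = 56.2;  (δx_2)² = 0.160
δΔx = √(56.4) = 7.51 cm
Δx = 151 cm, so δΔx/Δx = 7.51/151 = 0.0498.

0.0498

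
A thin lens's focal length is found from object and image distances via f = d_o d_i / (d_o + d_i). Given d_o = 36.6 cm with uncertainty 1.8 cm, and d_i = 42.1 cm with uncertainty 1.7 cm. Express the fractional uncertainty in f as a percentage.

3.23%

∂f/∂d_o = (d_i/(d_o+d_i))² = 0.286;  ∂f/∂d_i = (d_o/(d_o+d_i))² = 0.216
δf = √((∂f/∂d_o · δd_o)² + (∂f/∂d_i · δd_i)²) = √(0.265 + 0.135) = 0.633 cm
f = 19.6 cm, so δf/f = 0.633/19.6 = 0.0323.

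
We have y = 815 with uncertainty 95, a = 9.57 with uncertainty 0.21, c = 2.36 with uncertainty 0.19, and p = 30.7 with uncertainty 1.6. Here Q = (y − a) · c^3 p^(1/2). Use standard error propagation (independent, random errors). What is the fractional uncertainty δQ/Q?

Let u = y − a = 805. δu = √(δy² + δa²) = √(9020 + 0.0441) = 95.0, so δu/u = 0.118.
Q is then a monomial in u, c, p:
δQ/Q = √((δu/u)² + (3·δc/c)² + (½·δp/p)²) = √(0.0139 + 0.0583 + 0.000679) = 0.270

0.270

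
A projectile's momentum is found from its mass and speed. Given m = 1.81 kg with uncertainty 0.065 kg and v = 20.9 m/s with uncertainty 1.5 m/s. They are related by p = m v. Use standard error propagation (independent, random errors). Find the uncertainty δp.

Each factor contributes (exponent × relative error)² to (δp/p)²:
  (1·δm/m)² = (1×0.0359)² = 0.00129;  (1·δv/v)² = (1×0.0718)² = 0.00515
δp/p = √(0.00644) = 0.0803
p = 37.8 kg·m/s, so δp = 0.0803 × 37.8 = 3.04 kg·m/s.

3.04 kg·m/s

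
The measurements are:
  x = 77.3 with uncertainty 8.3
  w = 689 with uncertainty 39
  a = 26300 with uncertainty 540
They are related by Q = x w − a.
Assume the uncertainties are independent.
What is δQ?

6490

Let p = x·w = 53300. δp/p = √((1·δx/x)² + (1·δw/w)²) = √(0.0115 + 0.00320) = 0.121, so δp = 6460.
Q = p − a: δQ = √(δp² + δa²) = √(4.18e+07 + 2.92e+05) = 6490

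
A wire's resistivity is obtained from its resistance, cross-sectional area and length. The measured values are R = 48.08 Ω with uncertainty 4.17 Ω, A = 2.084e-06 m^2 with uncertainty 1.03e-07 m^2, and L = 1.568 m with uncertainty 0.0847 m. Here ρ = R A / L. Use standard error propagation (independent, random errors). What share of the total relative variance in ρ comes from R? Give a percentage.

58.4%

(δρ/ρ)² = (1·δR/R)² + (1·δA/A)² + (-1·δL/L)²
  R term: (1×0.0867)² = 0.00752
  A term: (1×0.0494)² = 0.00244
  L term: (-1×0.0540)² = 0.00292
Total = 0.0129. Share from R = 0.00752/0.0129 = 0.584.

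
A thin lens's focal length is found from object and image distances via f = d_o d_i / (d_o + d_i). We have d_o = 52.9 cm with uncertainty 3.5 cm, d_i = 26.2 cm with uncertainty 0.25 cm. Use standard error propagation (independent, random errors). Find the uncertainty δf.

∂f/∂d_o = (d_i/(d_o+d_i))² = 0.110;  ∂f/∂d_i = (d_o/(d_o+d_i))² = 0.447
δf = √((∂f/∂d_o · δd_o)² + (∂f/∂d_i · δd_i)²) = √(0.147 + 0.0125) = 0.400 cm

0.400 cm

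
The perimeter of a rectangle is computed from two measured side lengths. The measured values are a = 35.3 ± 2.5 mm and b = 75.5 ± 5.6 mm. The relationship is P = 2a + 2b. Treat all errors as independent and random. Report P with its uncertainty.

P is a linear combination, so absolute uncertainties add in quadrature:
  (2·δa)² = 25.0;  (2·δb)² = 125
δP = √(150) = 12.3 mm
P = 222 mm.

222 ± 12.3 mm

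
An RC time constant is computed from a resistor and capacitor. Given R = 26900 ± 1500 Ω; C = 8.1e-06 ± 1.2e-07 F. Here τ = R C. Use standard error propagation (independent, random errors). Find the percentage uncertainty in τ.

Each factor contributes (exponent × relative error)² to (δτ/τ)²:
  (1·δR/R)² = (1×0.0558)² = 0.00311;  (1·δC/C)² = (1×0.0148)² = 0.000219
δτ/τ = √(0.00333) = 0.0577

5.77%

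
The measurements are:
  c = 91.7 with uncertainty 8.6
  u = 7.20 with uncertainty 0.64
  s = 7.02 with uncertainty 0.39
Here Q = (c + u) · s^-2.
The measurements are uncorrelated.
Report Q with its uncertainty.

2.01 ± 0.283

Let w = c + u = 98.9. δw = √(δc² + δu²) = √(74.0 + 0.410) = 8.62, so δw/w = 0.0872.
Q is then a monomial in w, s:
δQ/Q = √((δw/w)² + (-2·δs/s)²) = √(0.00760 + 0.0123) = 0.141
Q = 2.01, so δQ = 0.141 × 2.01 = 0.283.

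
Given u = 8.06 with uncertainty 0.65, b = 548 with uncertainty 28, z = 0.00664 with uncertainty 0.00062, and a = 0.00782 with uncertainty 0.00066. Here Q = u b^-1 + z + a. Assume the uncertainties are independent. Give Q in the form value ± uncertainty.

0.0292 ± 0.00167

Let p = u·b^-1 = 0.0147. δp/p = √((1·δu/u)² + (-1·δb/b)²) = √(0.00650 + 0.00261) = 0.0955, so δp = 0.00140.
Q = p + z + a: δQ = √(δp² + δz² + δa²) = √(1.97e-06 + 3.84e-07 + 4.36e-07) = 0.00167
Q = 0.0292.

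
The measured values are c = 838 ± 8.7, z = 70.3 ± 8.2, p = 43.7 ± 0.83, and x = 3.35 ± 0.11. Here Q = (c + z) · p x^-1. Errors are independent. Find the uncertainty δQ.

476

Let u = c + z = 908. δu = √(δc² + δz²) = √(75.7 + 67.2) = 12.0, so δu/u = 0.0132.
Q is then a monomial in u, p, x:
δQ/Q = √((δu/u)² + (1·δp/p)² + (-1·δx/x)²) = √(0.000173 + 0.000361 + 0.00108) = 0.0402
Q = 11800, so δQ = 0.0402 × 11800 = 476.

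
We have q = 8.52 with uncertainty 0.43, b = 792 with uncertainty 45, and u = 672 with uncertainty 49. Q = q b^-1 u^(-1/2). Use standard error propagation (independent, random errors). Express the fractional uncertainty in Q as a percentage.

8.43%

Q is a product of powers, so relative uncertainties combine in quadrature:
  (1·δq/q)² = (1×0.0505)² = 0.00255;  (-1·δb/b)² = (-1×0.0568)² = 0.00323;  (−½·δu/u)² = (-0.5×0.0729)² = 0.00133
δQ/Q = √(0.00710) = 0.0843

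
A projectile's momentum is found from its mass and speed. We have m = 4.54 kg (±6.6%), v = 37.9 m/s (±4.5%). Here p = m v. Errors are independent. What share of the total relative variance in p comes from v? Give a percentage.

31.7%

(δp/p)² = (1·δm/m)² + (1·δv/v)²
  m term: (1×0.0660)² = 0.00436
  v term: (1×0.0450)² = 0.00202
Total = 0.00638. Share from v = 0.00202/0.00638 = 0.317.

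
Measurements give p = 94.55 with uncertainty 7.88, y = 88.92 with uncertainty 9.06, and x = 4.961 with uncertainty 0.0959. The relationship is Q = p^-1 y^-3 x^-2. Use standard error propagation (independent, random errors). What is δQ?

1.95e-10

Q is a product of powers, so relative uncertainties combine in quadrature:
  (-1·δp/p)² = (-1×0.0833)² = 0.00695;  (-3·δy/y)² = (-3×0.102)² = 0.0934;  (-2·δx/x)² = (-2×0.0193)² = 0.00149
δQ/Q = √(0.102) = 0.319
Q = 6.112e-10, so δQ = 0.319 × 6.112e-10 = 1.95e-10.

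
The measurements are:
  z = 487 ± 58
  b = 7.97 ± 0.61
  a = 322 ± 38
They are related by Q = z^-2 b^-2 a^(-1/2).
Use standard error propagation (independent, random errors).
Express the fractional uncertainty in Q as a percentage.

28.9%

Q is a product of powers, so relative uncertainties combine in quadrature:
  (-2·δz/z)² = (-2×0.119)² = 0.0567;  (-2·δb/b)² = (-2×0.0765)² = 0.0234;  (−½·δa/a)² = (-0.5×0.118)² = 0.00348
δQ/Q = √(0.0836) = 0.289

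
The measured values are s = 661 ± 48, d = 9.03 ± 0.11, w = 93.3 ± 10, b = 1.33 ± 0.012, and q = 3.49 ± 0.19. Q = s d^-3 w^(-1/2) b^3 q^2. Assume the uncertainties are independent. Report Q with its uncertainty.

2.66 ± 0.396

Since Q is a product/quotient, work with relative uncertainties:
  (1·δs/s)² = (1×0.0726)² = 0.00527;  (-3·δd/d)² = (-3×0.0122)² = 0.00134;  (−½·δw/w)² = (-0.5×0.107)² = 0.00287;  (3·δb/b)² = (3×0.00902)² = 0.000733;  (2·δq/q)² = (2×0.0544)² = 0.0119
δQ/Q = √(0.0221) = 0.149
Q = 2.66, so δQ = 0.149 × 2.66 = 0.396.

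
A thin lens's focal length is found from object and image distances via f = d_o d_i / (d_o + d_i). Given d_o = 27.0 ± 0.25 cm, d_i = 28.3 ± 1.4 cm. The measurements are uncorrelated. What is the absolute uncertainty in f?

∂f/∂d_o = (d_i/(d_o+d_i))² = 0.262;  ∂f/∂d_i = (d_o/(d_o+d_i))² = 0.238
δf = √((∂f/∂d_o · δd_o)² + (∂f/∂d_i · δd_i)²) = √(0.00429 + 0.111) = 0.340 cm

0.340 cm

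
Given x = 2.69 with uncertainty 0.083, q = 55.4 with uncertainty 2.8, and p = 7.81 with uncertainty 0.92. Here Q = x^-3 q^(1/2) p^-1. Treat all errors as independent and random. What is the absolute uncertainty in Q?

Relative error in a monomial: (δQ/Q)² = Σ (nᵢ · δxᵢ/xᵢ)².
  (-3·δx/x)² = (-3×0.0309)² = 0.00857;  (½·δq/q)² = (0.5×0.0505)² = 0.000639;  (-1·δp/p)² = (-1×0.118)² = 0.0139
δQ/Q = √(0.0231) = 0.152
Q = 0.0490, so δQ = 0.152 × 0.0490 = 0.00744.

0.00744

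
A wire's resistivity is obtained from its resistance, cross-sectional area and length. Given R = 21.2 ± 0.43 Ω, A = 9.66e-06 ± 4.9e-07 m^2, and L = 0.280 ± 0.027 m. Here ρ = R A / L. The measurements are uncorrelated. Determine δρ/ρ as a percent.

Relative error in a monomial: (δρ/ρ)² = Σ (nᵢ · δxᵢ/xᵢ)².
  (1·δR/R)² = (1×0.0203)² = 0.000411;  (1·δA/A)² = (1×0.0507)² = 0.00257;  (-1·δL/L)² = (-1×0.0964)² = 0.00930
δρ/ρ = √(0.0123) = 0.111

11.1%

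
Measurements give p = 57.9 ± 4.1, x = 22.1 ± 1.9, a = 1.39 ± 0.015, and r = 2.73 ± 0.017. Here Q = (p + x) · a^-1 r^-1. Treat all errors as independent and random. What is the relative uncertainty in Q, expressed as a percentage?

5.78%

Let u = p + x = 80.0. δu = √(δp² + δx²) = √(16.8 + 3.61) = 4.52, so δu/u = 0.0565.
Q is then a monomial in u, a, r:
δQ/Q = √((δu/u)² + (-1·δa/a)² + (-1·δr/r)²) = √(0.00319 + 0.000116 + 3.88e-05) = 0.0578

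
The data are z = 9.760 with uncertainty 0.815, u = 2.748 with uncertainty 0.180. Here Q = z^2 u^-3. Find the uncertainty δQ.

Relative error in a monomial: (δQ/Q)² = Σ (nᵢ · δxᵢ/xᵢ)².
  (2·δz/z)² = (2×0.0835)² = 0.0279;  (-3·δu/u)² = (-3×0.0655)² = 0.0386
δQ/Q = √(0.0665) = 0.258
Q = 4.590, so δQ = 0.258 × 4.590 = 1.18.

1.18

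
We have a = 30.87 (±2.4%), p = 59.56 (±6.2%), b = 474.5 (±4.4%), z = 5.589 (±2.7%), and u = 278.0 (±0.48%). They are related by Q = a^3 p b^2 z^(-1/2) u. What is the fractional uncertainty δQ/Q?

0.130

Q is a product of powers, so relative uncertainties combine in quadrature:
  (3·δa/a)² = (3×0.0240)² = 0.00518;  (1·δp/p)² = (1×0.0620)² = 0.00384;  (2·δb/b)² = (2×0.0440)² = 0.00774;  (−½·δz/z)² = (-0.5×0.0270)² = 0.000182;  (1·δu/u)² = (1×0.00480)² = 2.3e-05
δQ/Q = √(0.0170) = 0.130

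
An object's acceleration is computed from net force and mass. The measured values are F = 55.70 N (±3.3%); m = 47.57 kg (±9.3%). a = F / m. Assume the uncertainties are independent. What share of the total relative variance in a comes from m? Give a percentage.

(δa/a)² = (1·δF/F)² + (-1·δm/m)²
  F term: (1×0.0330)² = 0.00109
  m term: (-1×0.0930)² = 0.00865
Total = 0.00974. Share from m = 0.00865/0.00974 = 0.888.

88.8%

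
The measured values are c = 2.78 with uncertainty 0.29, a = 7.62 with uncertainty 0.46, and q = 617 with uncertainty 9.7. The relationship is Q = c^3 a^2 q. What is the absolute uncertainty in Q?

Since Q is a product/quotient, work with relative uncertainties:
  (3·δc/c)² = (3×0.104)² = 0.0979;  (2·δa/a)² = (2×0.0604)² = 0.0146;  (1·δq/q)² = (1×0.0157)² = 0.000247
δQ/Q = √(0.113) = 0.336
Q = 7.7e+05, so δQ = 0.336 × 7.7e+05 = 2.58e+05.

2.58e+05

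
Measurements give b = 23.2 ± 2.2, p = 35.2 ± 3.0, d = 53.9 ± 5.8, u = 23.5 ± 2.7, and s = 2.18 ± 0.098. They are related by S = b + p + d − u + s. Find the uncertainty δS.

Sums and differences: (δS)² = Σ (cᵢ δxᵢ)².
  (δb)² = 4.84;  (δp)² = 9.00;  (δd)² = 33.6;  (δu)² = 7.29;  (δs)² = 0.00960
δS = √(54.8) = 7.40

7.40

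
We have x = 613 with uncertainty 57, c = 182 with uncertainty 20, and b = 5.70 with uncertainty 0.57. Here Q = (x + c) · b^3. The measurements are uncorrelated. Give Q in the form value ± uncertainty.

Let u = x + c = 795. δu = √(δx² + δc²) = √(3250 + 400) = 60.4, so δu/u = 0.0760.
Q is then a monomial in u, b:
δQ/Q = √((δu/u)² + (3·δb/b)²) = √(0.00577 + 0.0900) = 0.309
Q = 1.47e+05, so δQ = 0.309 × 1.47e+05 = 45600.

(1.47 ± 0.456) × 10^5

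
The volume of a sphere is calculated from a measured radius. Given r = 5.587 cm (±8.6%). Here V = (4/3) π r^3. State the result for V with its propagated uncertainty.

V ∝ r^3, so δV/V = |3| · δr/r = 3 × 0.0860 = 0.258.
V = 730.5 cm^3, so δV = 0.258 × 730.5 = 188 cm^3.

730.5 ± 188 cm^3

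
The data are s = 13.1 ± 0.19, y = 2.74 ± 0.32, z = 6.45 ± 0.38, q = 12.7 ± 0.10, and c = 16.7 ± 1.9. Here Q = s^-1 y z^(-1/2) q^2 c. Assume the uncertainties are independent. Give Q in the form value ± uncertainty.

Each factor contributes (exponent × relative error)² to (δQ/Q)²:
  (-1·δs/s)² = (-1×0.0145)² = 0.000210;  (1·δy/y)² = (1×0.117)² = 0.0136;  (−½·δz/z)² = (-0.5×0.0589)² = 0.000868;  (2·δq/q)² = (2×0.00787)² = 0.000248;  (1·δc/c)² = (1×0.114)² = 0.0129
δQ/Q = √(0.0279) = 0.167
Q = 222, so δQ = 0.167 × 222 = 37.1.

222 ± 37.1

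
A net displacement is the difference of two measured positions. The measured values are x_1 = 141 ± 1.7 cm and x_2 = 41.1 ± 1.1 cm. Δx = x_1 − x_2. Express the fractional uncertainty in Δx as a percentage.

Δx is a linear combination, so absolute uncertainties add in quadrature:
  (δx_1)² = 2.89;  (δx_2)² = 1.21
δΔx = √(4.10) = 2.02 cm
Δx = 99.9 cm, so δΔx/Δx = 2.02/99.9 = 0.0203.

2.03%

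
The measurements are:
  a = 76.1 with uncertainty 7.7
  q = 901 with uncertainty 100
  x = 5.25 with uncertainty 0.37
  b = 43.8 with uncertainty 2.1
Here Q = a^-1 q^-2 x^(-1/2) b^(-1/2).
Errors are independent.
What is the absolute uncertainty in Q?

Products/powers → add relative errors in quadrature, weighted by exponent:
  (-1·δa/a)² = (-1×0.101)² = 0.0102;  (-2·δq/q)² = (-2×0.111)² = 0.0493;  (−½·δx/x)² = (-0.5×0.0705)² = 0.00124;  (−½·δb/b)² = (-0.5×0.0479)² = 0.000575
δQ/Q = √(0.0613) = 0.248
Q = 1.07e-09, so δQ = 0.248 × 1.07e-09 = 2.64e-10.

2.64e-10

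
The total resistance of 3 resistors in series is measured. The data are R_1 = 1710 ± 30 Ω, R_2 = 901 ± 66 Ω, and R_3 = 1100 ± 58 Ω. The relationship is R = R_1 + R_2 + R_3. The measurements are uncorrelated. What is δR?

92.8 Ω

Absolute uncertainties add in quadrature for a linear combination:
  (δR_1)² = 900;  (δR_2)² = 4360;  (δR_3)² = 3360
δR = √(8620) = 92.8 Ω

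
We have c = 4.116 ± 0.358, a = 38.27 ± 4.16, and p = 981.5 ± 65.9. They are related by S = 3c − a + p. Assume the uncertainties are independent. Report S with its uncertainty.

Sums and differences: (δS)² = Σ (cᵢ δxᵢ)².
  (3·δc)² = 1.15;  (δa)² = 17.3;  (δp)² = 4340
δS = √(4360) = 66.0
S = 955.6.

955.6 ± 66.0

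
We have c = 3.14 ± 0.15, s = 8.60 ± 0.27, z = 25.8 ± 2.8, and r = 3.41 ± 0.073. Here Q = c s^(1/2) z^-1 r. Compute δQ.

0.148

Q is a product of powers, so relative uncertainties combine in quadrature:
  (1·δc/c)² = (1×0.0478)² = 0.00228;  (½·δs/s)² = (0.5×0.0314)² = 0.000246;  (-1·δz/z)² = (-1×0.109)² = 0.0118;  (1·δr/r)² = (1×0.0214)² = 0.000458
δQ/Q = √(0.0148) = 0.122
Q = 1.22, so δQ = 0.122 × 1.22 = 0.148.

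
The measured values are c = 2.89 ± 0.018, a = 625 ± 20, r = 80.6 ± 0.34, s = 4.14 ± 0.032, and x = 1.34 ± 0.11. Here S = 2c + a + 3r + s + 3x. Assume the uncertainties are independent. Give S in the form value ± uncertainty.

881 ± 20.0

Each term contributes (cᵢ δxᵢ)² to (δS)²:
  (2·δc)² = 0.00130;  (δa)² = 400;  (3·δr)² = 1.04;  (δs)² = 0.00102;  (3·δx)² = 0.109
δS = √(401) = 20.0
S = 881.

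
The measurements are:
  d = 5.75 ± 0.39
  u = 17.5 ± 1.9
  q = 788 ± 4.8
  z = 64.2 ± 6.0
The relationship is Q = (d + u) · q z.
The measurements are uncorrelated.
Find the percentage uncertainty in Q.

12.5%

Let w = d + u = 23.2. δw = √(δd² + δu²) = √(0.152 + 3.61) = 1.94, so δw/w = 0.0834.
Q is then a monomial in w, q, z:
δQ/Q = √((δw/w)² + (1·δq/q)² + (1·δz/z)²) = √(0.00696 + 3.71e-05 + 0.00873) = 0.125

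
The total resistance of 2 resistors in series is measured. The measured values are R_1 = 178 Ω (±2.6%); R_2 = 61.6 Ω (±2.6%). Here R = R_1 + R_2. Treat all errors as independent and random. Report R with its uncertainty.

240 ± 4.90 Ω

For a sum/difference, combine absolute errors in quadrature:
  (δR_1)² = 21.4;  (δR_2)² = 2.57
δR = √(24.0) = 4.90 Ω
R = 240 Ω.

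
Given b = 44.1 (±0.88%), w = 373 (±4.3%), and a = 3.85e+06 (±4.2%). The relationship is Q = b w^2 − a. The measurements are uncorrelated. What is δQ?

5.55e+05

Let p = b·w^2 = 6.14e+06. δp/p = √((1·δb/b)² + (2·δw/w)²) = √(7.74e-05 + 0.00740) = 0.0864, so δp = 5.3e+05.
Q = p − a: δQ = √(δp² + δa²) = √(2.81e+11 + 2.61e+10) = 5.55e+05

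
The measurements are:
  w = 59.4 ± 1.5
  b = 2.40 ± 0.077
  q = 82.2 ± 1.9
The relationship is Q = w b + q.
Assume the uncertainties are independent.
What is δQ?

Let p = w·b = 143. δp/p = √((1·δw/w)² + (1·δb/b)²) = √(0.000638 + 0.00103) = 0.0408, so δp = 5.82.
Q = p + q: δQ = √(δp² + δq²) = √(33.9 + 3.61) = 6.12

6.12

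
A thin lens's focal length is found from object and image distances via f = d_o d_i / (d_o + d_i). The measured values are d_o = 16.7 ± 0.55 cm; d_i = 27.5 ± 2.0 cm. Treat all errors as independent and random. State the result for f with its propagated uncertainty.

∂f/∂d_o = (d_i/(d_o+d_i))² = 0.387;  ∂f/∂d_i = (d_o/(d_o+d_i))² = 0.143
δf = √((∂f/∂d_o · δd_o)² + (∂f/∂d_i · δd_i)²) = √(0.0453 + 0.0815) = 0.356 cm
f = 10.4 cm.

10.4 ± 0.356 cm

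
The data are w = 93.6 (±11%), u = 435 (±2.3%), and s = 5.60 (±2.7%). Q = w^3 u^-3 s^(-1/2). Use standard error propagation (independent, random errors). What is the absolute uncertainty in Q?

0.00142

Since Q is a product/quotient, work with relative uncertainties:
  (3·δw/w)² = (3×0.110)² = 0.109;  (-3·δu/u)² = (-3×0.0230)² = 0.00476;  (−½·δs/s)² = (-0.5×0.0270)² = 0.000182
δQ/Q = √(0.114) = 0.337
Q = 0.00421, so δQ = 0.337 × 0.00421 = 0.00142.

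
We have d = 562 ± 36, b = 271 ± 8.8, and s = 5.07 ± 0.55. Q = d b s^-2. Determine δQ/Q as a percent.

Products/powers → add relative errors in quadrature, weighted by exponent:
  (1·δd/d)² = (1×0.0641)² = 0.00410;  (1·δb/b)² = (1×0.0325)² = 0.00105;  (-2·δs/s)² = (-2×0.108)² = 0.0471
δQ/Q = √(0.0522) = 0.229

22.9%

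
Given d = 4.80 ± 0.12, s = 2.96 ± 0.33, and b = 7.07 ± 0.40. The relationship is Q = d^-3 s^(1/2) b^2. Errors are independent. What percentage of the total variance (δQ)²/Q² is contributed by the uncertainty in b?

59.5%

(δQ/Q)² = (-3·δd/d)² + (½·δs/s)² + (2·δb/b)²
  d term: (-3×0.0250)² = 0.00563
  s term: (0.5×0.111)² = 0.00311
  b term: (2×0.0566)² = 0.0128
Total = 0.0215. Share from b = 0.0128/0.0215 = 0.595.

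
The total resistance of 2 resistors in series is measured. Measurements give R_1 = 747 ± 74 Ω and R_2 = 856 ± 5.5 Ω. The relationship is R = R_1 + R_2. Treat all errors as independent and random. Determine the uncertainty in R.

74.2 Ω

R is a linear combination, so absolute uncertainties add in quadrature:
  (δR_1)² = 5480;  (δR_2)² = 30.2
δR = √(5510) = 74.2 Ω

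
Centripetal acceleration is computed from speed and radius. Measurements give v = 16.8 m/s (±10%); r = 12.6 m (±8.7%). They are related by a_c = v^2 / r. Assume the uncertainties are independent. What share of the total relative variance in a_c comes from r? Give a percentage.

15.9%

(δa_c/a_c)² = (2·δv/v)² + (-1·δr/r)²
  v term: (2×0.100)² = 0.0400
  r term: (-1×0.0870)² = 0.00757
Total = 0.0476. Share from r = 0.00757/0.0476 = 0.159.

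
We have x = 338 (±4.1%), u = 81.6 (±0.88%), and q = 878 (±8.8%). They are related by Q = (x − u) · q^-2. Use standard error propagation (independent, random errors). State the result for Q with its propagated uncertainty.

(3.33 ± 0.612) × 10^-4

Let w = x − u = 256. δw = √(δx² + δu²) = √(192 + 0.516) = 13.9, so δw/w = 0.0541.
Q is then a monomial in w, q:
δQ/Q = √((δw/w)² + (-2·δq/q)²) = √(0.00293 + 0.0310) = 0.184
Q = 0.000333, so δQ = 0.184 × 0.000333 = 6.12e-05.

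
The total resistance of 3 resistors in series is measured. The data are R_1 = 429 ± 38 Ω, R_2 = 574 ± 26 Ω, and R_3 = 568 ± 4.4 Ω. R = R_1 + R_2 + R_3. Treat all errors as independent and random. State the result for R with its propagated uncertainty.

1570 ± 46.3 Ω

Absolute uncertainties add in quadrature for a linear combination:
  (δR_1)² = 1440;  (δR_2)² = 676;  (δR_3)² = 19.4
δR = √(2140) = 46.3 Ω
R = 1570 Ω.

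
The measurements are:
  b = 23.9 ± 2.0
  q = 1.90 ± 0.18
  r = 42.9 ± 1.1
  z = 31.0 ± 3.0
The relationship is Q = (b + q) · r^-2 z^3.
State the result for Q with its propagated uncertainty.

Let u = b + q = 25.8. δu = √(δb² + δq²) = √(4.00 + 0.0324) = 2.01, so δu/u = 0.0778.
Q is then a monomial in u, r, z:
δQ/Q = √((δu/u)² + (-2·δr/r)² + (3·δz/z)²) = √(0.00606 + 0.00263 + 0.0843) = 0.305
Q = 418, so δQ = 0.305 × 418 = 127.

418 ± 127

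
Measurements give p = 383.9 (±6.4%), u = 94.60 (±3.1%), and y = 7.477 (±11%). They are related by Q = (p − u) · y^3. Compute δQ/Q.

Let w = p − u = 289.3. δw = √(δp² + δu²) = √(604 + 8.60) = 24.7, so δw/w = 0.0855.
Q is then a monomial in w, y:
δQ/Q = √((δw/w)² + (3·δy/y)²) = √(0.00732 + 0.109) = 0.341

0.341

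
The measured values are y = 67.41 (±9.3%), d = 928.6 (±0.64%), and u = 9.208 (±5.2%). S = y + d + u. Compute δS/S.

0.00861

Absolute uncertainties add in quadrature for a linear combination:
  (δy)² = 39.3;  (δd)² = 35.3;  (δu)² = 0.229
δS = √(74.9) = 8.65
S = 1005, so δS/S = 8.65/1005 = 0.00861.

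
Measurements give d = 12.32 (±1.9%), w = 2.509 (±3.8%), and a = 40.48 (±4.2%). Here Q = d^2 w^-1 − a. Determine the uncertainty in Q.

Let p = d^2·w^-1 = 60.50. δp/p = √((2·δd/d)² + (-1·δw/w)²) = √(0.00144 + 0.00144) = 0.0537, so δp = 3.25.
Q = p − a: δQ = √(δp² + δa²) = √(10.6 + 2.89) = 3.67

3.67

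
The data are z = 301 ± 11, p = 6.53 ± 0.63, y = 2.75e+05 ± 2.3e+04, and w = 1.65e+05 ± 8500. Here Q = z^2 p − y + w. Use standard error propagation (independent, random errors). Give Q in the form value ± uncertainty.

Let h = z^2·p = 5.92e+05. δh/h = √((2·δz/z)² + (1·δp/p)²) = √(0.00534 + 0.00931) = 0.121, so δh = 71600.
Q = h − y + w: δQ = √(δh² + δy² + δw²) = √(5.13e+09 + 5.29e+08 + 7.22e+07) = 75700
Q = 4.82e+05.

(4.82 ± 0.757) × 10^5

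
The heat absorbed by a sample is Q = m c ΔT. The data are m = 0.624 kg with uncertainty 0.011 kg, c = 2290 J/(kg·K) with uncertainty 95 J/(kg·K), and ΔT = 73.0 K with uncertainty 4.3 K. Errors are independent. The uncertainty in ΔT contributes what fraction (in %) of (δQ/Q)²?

63.1%

(δQ/Q)² = (1·δm/m)² + (1·δc/c)² + (1·δΔT/ΔT)²
  m term: (1×0.0176)² = 0.000311
  c term: (1×0.0415)² = 0.00172
  ΔT term: (1×0.0589)² = 0.00347
Total = 0.00550. Share from ΔT = 0.00347/0.00550 = 0.631.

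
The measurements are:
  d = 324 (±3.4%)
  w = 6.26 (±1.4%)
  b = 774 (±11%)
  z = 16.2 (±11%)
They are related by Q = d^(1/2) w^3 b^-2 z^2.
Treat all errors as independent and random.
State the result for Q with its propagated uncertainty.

Products/powers → add relative errors in quadrature, weighted by exponent:
  (½·δd/d)² = (0.5×0.0340)² = 0.000289;  (3·δw/w)² = (3×0.0140)² = 0.00176;  (-2·δb/b)² = (-2×0.110)² = 0.0484;  (2·δz/z)² = (2×0.110)² = 0.0484
δQ/Q = √(0.0989) = 0.314
Q = 1.93, so δQ = 0.314 × 1.93 = 0.608.

1.93 ± 0.608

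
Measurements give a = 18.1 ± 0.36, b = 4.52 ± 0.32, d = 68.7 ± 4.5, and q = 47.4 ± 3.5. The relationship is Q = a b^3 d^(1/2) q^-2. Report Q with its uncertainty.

Since Q is a product/quotient, work with relative uncertainties:
  (1·δa/a)² = (1×0.0199)² = 0.000396;  (3·δb/b)² = (3×0.0708)² = 0.0451;  (½·δd/d)² = (0.5×0.0655)² = 0.00107;  (-2·δq/q)² = (-2×0.0738)² = 0.0218
δQ/Q = √(0.0684) = 0.262
Q = 6.17, so δQ = 0.262 × 6.17 = 1.61.

6.17 ± 1.61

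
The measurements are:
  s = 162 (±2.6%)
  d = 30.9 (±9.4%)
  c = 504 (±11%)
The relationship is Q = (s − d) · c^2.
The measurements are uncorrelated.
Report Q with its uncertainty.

(3.33 ± 0.744) × 10^7

Let u = s − d = 131. δu = √(δs² + δd²) = √(17.7 + 8.44) = 5.12, so δu/u = 0.0390.
Q is then a monomial in u, c:
δQ/Q = √((δu/u)² + (2·δc/c)²) = √(0.00152 + 0.0484) = 0.223
Q = 3.33e+07, so δQ = 0.223 × 3.33e+07 = 7.44e+06.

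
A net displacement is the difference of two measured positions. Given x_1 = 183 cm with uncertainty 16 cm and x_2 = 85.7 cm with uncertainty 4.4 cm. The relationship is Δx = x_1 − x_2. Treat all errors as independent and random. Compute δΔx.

16.6 cm

Sums and differences: (δΔx)² = Σ (cᵢ δxᵢ)².
  (δx_1)² = 256;  (δx_2)² = 19.4
δΔx = √(275) = 16.6 cm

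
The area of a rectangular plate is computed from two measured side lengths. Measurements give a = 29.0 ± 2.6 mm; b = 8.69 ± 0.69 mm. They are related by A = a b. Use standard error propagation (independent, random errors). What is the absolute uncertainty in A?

30.2 mm^2

For a monomial A ∝ a, b, fractional errors add in quadrature:
  (1·δa/a)² = (1×0.0897)² = 0.00804;  (1·δb/b)² = (1×0.0794)² = 0.00630
δA/A = √(0.0143) = 0.120
A = 252 mm^2, so δA = 0.120 × 252 = 30.2 mm^2.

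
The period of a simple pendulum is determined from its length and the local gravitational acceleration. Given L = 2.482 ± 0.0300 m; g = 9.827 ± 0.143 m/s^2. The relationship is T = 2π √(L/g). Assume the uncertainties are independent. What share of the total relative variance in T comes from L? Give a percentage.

(δT/T)² = (½·δL/L)² + (−½·δg/g)²
  L term: (0.5×0.0121)² = 3.65e-05
  g term: (-0.5×0.0146)² = 5.29e-05
Total = 8.95e-05. Share from L = 3.65e-05/8.95e-05 = 0.408.

40.8%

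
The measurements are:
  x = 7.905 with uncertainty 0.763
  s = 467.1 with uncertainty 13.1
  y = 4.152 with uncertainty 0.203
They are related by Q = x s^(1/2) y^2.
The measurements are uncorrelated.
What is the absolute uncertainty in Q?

Q is a product of powers, so relative uncertainties combine in quadrature:
  (1·δx/x)² = (1×0.0965)² = 0.00932;  (½·δs/s)² = (0.5×0.0280)² = 0.000197;  (2·δy/y)² = (2×0.0489)² = 0.00956
δQ/Q = √(0.0191) = 0.138
Q = 2945, so δQ = 0.138 × 2945 = 407.

407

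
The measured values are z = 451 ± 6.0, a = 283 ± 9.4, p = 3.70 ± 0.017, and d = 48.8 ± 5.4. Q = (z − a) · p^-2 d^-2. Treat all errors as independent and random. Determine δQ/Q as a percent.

Let u = z − a = 168. δu = √(δz² + δa²) = √(36.0 + 88.4) = 11.2, so δu/u = 0.0664.
Q is then a monomial in u, p, d:
δQ/Q = √((δu/u)² + (-2·δp/p)² + (-2·δd/d)²) = √(0.00441 + 8.44e-05 + 0.0490) = 0.231

23.1%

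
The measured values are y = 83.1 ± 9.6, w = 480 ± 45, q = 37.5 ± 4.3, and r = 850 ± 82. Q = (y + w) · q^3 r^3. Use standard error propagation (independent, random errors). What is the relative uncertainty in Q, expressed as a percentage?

45.7%

Let u = y + w = 563. δu = √(δy² + δw²) = √(92.2 + 2020) = 46.0, so δu/u = 0.0817.
Q is then a monomial in u, q, r:
δQ/Q = √((δu/u)² + (3·δq/q)² + (3·δr/r)²) = √(0.00668 + 0.118 + 0.0838) = 0.457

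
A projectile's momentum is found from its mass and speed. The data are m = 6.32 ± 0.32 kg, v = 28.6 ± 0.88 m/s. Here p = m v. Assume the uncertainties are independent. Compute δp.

10.7 kg·m/s

Relative error in a monomial: (δp/p)² = Σ (nᵢ · δxᵢ/xᵢ)².
  (1·δm/m)² = (1×0.0506)² = 0.00256;  (1·δv/v)² = (1×0.0308)² = 0.000947
δp/p = √(0.00351) = 0.0592
p = 181 kg·m/s, so δp = 0.0592 × 181 = 10.7 kg·m/s.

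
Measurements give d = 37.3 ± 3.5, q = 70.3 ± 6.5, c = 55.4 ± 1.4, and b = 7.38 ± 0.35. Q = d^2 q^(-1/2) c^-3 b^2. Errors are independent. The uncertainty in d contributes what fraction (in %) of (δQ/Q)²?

(δQ/Q)² = (2·δd/d)² + (−½·δq/q)² + (-3·δc/c)² + (2·δb/b)²
  d term: (2×0.0938)² = 0.0352
  q term: (-0.5×0.0925)² = 0.00214
  c term: (-3×0.0253)² = 0.00575
  b term: (2×0.0474)² = 0.00900
Total = 0.0521. Share from d = 0.0352/0.0521 = 0.676.

67.6%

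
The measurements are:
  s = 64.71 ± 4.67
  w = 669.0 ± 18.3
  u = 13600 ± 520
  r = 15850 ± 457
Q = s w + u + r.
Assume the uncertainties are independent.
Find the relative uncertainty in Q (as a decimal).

Let p = s·w = 43290. δp/p = √((1·δs/s)² + (1·δw/w)²) = √(0.00521 + 0.000748) = 0.0772, so δp = 3340.
Q = p + u + r: δQ = √(δp² + δu² + δr²) = √(1.12e+07 + 2.7e+05 + 2.09e+05) = 3410
Q = 72740, so δQ/Q = 3410/72740 = 0.0469.

0.0469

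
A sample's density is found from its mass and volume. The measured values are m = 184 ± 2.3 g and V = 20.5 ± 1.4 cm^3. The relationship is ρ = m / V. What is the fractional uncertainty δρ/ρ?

Each factor contributes (exponent × relative error)² to (δρ/ρ)²:
  (1·δm/m)² = (1×0.0125)² = 0.000156;  (-1·δV/V)² = (-1×0.0683)² = 0.00466
δρ/ρ = √(0.00482) = 0.0694

0.0694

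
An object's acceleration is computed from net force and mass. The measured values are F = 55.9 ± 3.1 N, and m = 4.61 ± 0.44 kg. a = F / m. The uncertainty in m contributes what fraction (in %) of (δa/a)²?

74.8%

(δa/a)² = (1·δF/F)² + (-1·δm/m)²
  F term: (1×0.0555)² = 0.00308
  m term: (-1×0.0954)² = 0.00911
Total = 0.0122. Share from m = 0.00911/0.0122 = 0.748.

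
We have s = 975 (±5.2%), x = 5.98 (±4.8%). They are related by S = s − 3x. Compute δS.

For a sum/difference, combine absolute errors in quadrature:
  (δs)² = 2570;  (3·δx)² = 0.742
δS = √(2570) = 50.7

50.7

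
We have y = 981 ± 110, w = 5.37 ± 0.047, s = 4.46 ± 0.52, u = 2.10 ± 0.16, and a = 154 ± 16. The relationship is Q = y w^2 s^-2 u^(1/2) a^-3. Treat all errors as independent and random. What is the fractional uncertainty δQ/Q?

For a monomial Q ∝ y, w^2, s^-2, u^(1/2), a^-3, fractional errors add in quadrature:
  (1·δy/y)² = (1×0.112)² = 0.0126;  (2·δw/w)² = (2×0.00875)² = 0.000306;  (-2·δs/s)² = (-2×0.117)² = 0.0544;  (½·δu/u)² = (0.5×0.0762)² = 0.00145;  (-3·δa/a)² = (-3×0.104)² = 0.0971
δQ/Q = √(0.166) = 0.407

0.407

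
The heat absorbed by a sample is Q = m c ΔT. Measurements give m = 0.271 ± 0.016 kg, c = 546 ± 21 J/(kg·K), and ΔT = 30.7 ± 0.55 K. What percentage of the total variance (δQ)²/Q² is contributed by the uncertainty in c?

(δQ/Q)² = (1·δm/m)² + (1·δc/c)² + (1·δΔT/ΔT)²
  m term: (1×0.0590)² = 0.00349
  c term: (1×0.0385)² = 0.00148
  ΔT term: (1×0.0179)² = 0.000321
Total = 0.00529. Share from c = 0.00148/0.00529 = 0.280.

28.0%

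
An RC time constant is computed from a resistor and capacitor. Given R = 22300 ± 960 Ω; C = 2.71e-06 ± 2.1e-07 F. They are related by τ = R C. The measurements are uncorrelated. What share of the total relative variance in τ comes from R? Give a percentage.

23.6%

(δτ/τ)² = (1·δR/R)² + (1·δC/C)²
  R term: (1×0.0430)² = 0.00185
  C term: (1×0.0775)² = 0.00600
Total = 0.00786. Share from R = 0.00185/0.00786 = 0.236.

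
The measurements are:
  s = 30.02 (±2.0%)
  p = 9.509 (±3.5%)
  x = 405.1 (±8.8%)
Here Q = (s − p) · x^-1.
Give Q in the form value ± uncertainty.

Let u = s − p = 20.51. δu = √(δs² + δp²) = √(0.360 + 0.111) = 0.686, so δu/u = 0.0335.
Q is then a monomial in u, x:
δQ/Q = √((δu/u)² + (-1·δx/x)²) = √(0.00112 + 0.00774) = 0.0941
Q = 0.05063, so δQ = 0.0941 × 0.05063 = 0.00477.

0.05063 ± 0.00477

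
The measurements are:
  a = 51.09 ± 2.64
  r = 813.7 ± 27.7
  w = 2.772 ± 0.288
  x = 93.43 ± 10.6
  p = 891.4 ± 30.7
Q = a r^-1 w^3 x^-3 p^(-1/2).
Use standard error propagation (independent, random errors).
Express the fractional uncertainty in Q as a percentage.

Q is a product of powers, so relative uncertainties combine in quadrature:
  (1·δa/a)² = (1×0.0517)² = 0.00267;  (-1·δr/r)² = (-1×0.0340)² = 0.00116;  (3·δw/w)² = (3×0.104)² = 0.0971;  (-3·δx/x)² = (-3×0.113)² = 0.116;  (−½·δp/p)² = (-0.5×0.0344)² = 0.000297
δQ/Q = √(0.217) = 0.466

46.6%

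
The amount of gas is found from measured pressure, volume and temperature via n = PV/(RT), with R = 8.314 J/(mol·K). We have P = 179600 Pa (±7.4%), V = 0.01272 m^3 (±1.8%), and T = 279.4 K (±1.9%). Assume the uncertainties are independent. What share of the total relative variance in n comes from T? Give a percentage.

(δn/n)² = (1·δP/P)² + (1·δV/V)² + (-1·δT/T)²
  P term: (1×0.0740)² = 0.00548
  V term: (1×0.0180)² = 0.000324
  T term: (-1×0.0190)² = 0.000361
Total = 0.00616. Share from T = 0.000361/0.00616 = 0.0586.

5.86%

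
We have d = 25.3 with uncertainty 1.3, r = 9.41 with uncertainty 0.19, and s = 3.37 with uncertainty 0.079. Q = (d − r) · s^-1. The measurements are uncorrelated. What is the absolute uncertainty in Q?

Let u = d − r = 15.9. δu = √(δd² + δr²) = √(1.69 + 0.0361) = 1.31, so δu/u = 0.0827.
Q is then a monomial in u, s:
δQ/Q = √((δu/u)² + (-1·δs/s)²) = √(0.00684 + 0.000550) = 0.0859
Q = 4.72, so δQ = 0.0859 × 4.72 = 0.405.

0.405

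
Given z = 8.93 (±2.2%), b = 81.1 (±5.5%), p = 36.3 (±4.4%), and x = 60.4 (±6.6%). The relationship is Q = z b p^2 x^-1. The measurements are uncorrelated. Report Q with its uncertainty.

15800 ± 1970

Relative error in a monomial: (δQ/Q)² = Σ (nᵢ · δxᵢ/xᵢ)².
  (1·δz/z)² = (1×0.0220)² = 0.000484;  (1·δb/b)² = (1×0.0550)² = 0.00302;  (2·δp/p)² = (2×0.0440)² = 0.00774;  (-1·δx/x)² = (-1×0.0660)² = 0.00436
δQ/Q = √(0.0156) = 0.125
Q = 15800, so δQ = 0.125 × 15800 = 1970.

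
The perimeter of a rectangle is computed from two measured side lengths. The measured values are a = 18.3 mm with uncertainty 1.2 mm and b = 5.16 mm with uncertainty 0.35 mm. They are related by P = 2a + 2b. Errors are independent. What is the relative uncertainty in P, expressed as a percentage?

Sums and differences: (δP)² = Σ (cᵢ δxᵢ)².
  (2·δa)² = 5.76;  (2·δb)² = 0.490
δP = √(6.25) = 2.50 mm
P = 46.9 mm, so δP/P = 2.50/46.9 = 0.0533.

5.33%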